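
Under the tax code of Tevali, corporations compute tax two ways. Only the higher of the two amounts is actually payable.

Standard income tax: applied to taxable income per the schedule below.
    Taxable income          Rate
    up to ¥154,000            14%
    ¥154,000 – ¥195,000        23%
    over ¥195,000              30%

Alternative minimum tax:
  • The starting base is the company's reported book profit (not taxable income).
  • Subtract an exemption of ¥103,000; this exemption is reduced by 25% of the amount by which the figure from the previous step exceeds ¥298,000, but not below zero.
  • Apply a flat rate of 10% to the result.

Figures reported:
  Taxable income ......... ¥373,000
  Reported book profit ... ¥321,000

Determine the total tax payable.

Alternative minimum tax:
  Base (reported book profit): ¥321,000
  Exemption: ¥103,000 − 25% × (¥321,000 − ¥298,000) = ¥103,000 − ¥5,750 = ¥97,250
  Base: ¥321,000 − ¥97,250 = ¥223,750
  ¥223,750 × 10% = ¥22,375

Standard income tax:
  ¥154,000 × 14% = ¥21,560
  ¥41,000 × 23% = ¥9,430
  ¥178,000 × 30% = ¥53,400
  → ¥84,390

¥84,390 > ¥22,375, so the standard income tax governs.

¥84,390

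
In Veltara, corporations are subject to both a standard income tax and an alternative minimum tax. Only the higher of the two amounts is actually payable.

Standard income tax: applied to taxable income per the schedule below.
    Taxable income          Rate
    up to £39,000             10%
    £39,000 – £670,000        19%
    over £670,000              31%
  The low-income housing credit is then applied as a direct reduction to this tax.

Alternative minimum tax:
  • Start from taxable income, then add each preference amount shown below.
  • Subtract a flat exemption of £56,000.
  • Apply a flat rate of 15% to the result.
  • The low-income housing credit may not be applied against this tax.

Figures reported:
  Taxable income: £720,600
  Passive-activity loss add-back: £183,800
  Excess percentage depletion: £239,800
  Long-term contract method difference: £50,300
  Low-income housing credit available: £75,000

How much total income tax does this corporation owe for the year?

£170,775

Alternative minimum tax:
  Adjusted income: £720,600 + £183,800 + £239,800 + £50,300 = £1,194,500
  Less exemption £56,000 → base £1,138,500
  £1,138,500 × 15% = £170,775

Standard income tax:
  £39,000 × 10% = £3,900
  £631,000 × 19% = £119,890
  £50,600 × 31% = £15,686
  → £139,476
  Less low-income housing credit £75,000 → £64,476

£170,775 > £64,476, so the alternative minimum tax is the binding amount.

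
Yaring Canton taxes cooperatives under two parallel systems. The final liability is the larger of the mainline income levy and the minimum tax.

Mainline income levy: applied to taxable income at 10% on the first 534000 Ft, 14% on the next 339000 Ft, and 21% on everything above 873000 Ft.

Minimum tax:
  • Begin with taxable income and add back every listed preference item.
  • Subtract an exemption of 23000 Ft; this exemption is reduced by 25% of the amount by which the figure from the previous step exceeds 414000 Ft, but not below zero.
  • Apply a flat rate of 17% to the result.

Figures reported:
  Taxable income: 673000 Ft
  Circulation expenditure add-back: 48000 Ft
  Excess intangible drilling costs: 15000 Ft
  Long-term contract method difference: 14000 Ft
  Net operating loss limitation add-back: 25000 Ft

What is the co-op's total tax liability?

131750 Ft

Minimum tax:
  Adjusted income: 673000 Ft + 48000 Ft + 15000 Ft + 14000 Ft + 25000 Ft = 775000 Ft
  Exemption: 25% × (775000 Ft − 414000 Ft) = 90250 Ft ≥ 23000 Ft, so the exemption is fully phased out
  Base: 775000 Ft − 0 Ft = 775000 Ft
  775000 Ft × 17% = 131750 Ft

Mainline income levy:
  534000 Ft × 10% = 53400 Ft
  139000 Ft × 14% = 19460 Ft
  → 72860 Ft

131750 Ft > 72860 Ft, so the minimum tax is the binding amount.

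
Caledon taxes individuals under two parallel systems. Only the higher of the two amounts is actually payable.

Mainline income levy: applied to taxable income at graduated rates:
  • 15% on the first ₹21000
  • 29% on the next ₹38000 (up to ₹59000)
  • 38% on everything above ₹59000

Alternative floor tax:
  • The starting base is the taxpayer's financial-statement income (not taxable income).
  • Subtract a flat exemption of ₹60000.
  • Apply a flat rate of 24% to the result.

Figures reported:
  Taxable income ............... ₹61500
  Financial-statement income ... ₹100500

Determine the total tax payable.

₹15120

Mainline income levy:
  ₹21000 × 15% = ₹3150
  ₹38000 × 29% = ₹11020
  ₹2500 × 38% = ₹950
  → ₹15120

Alternative floor tax:
  Base (financial-statement income): ₹100500
  Less exemption ₹60000 → base ₹40500
  ₹40500 × 24% = ₹9720

₹15120 > ₹9720, so the mainline income levy governs.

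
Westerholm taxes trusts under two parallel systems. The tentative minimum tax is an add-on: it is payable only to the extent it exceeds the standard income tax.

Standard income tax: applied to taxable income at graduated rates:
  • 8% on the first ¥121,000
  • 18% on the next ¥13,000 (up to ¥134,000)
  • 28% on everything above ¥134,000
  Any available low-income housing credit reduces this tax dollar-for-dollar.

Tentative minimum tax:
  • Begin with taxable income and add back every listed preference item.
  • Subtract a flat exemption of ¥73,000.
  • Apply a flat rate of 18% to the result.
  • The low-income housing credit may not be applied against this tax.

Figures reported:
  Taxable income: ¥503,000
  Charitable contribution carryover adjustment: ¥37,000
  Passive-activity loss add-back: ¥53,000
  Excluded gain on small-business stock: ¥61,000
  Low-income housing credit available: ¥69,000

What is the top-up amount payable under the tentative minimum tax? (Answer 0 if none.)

¥58,240

Standard income tax:
  ¥121,000 × 8% = ¥9,680
  ¥13,000 × 18% = ¥2,340
  ¥369,000 × 28% = ¥103,320
  → ¥115,340
  Less low-income housing credit ¥69,000 → ¥46,340

Tentative minimum tax:
  Adjusted income: ¥503,000 + ¥37,000 + ¥53,000 + ¥61,000 = ¥654,000
  Less exemption ¥73,000 → base ¥581,000
  ¥581,000 × 18% = ¥104,580

Excess of tentative minimum tax over standard income tax: ¥104,580 − ¥46,340 = ¥58,240.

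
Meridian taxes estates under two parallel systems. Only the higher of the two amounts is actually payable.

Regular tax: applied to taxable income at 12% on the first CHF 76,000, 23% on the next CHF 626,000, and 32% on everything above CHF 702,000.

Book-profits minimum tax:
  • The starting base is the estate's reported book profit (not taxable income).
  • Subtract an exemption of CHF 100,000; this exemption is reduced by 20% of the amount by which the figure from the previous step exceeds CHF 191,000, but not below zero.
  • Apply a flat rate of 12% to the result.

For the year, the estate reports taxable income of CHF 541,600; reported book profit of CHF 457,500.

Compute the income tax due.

Book-profits minimum tax:
  Base (reported book profit): CHF 457,500
  Exemption: CHF 100,000 − 20% × (CHF 457,500 − CHF 191,000) = CHF 100,000 − CHF 53,300 = CHF 46,700
  Base: CHF 457,500 − CHF 46,700 = CHF 410,800
  CHF 410,800 × 12% = CHF 49,296

Regular tax:
  CHF 76,000 × 12% = CHF 9,120
  CHF 465,600 × 23% = CHF 107,088
  → CHF 116,208

CHF 116,208 > CHF 49,296, so the regular tax governs.

CHF 116,208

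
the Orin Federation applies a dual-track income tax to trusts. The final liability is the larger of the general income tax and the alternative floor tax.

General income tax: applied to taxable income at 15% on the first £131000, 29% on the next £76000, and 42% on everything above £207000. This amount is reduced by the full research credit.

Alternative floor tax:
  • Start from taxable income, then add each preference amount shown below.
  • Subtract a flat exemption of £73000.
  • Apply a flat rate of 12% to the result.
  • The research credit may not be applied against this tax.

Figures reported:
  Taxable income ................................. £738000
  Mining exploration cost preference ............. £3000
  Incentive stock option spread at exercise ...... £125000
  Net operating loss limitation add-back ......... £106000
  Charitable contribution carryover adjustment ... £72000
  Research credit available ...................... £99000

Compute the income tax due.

General income tax:
  £131000 × 15% = £19650
  £76000 × 29% = £22040
  £531000 × 42% = £223020
  → £264710
  Less research credit £99000 → £165710

Alternative floor tax:
  Adjusted income: £738000 + £3000 + £125000 + £106000 + £72000 = £1044000
  Less exemption £73000 → base £971000
  £971000 × 12% = £116520

£165710 > £116520, so the general income tax governs.

£165710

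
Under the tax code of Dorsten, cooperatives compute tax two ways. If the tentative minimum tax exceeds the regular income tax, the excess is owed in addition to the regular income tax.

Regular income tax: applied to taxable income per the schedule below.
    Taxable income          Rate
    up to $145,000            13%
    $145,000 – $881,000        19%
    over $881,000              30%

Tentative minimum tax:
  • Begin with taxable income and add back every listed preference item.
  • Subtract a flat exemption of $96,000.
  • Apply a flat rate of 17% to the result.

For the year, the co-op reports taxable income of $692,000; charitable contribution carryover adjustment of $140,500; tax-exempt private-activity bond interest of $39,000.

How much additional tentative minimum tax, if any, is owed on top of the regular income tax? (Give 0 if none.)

Regular income tax:
  $145,000 × 13% = $18,850
  $547,000 × 19% = $103,930
  → $122,780

Tentative minimum tax:
  Adjusted income: $692,000 + $140,500 + $39,000 = $871,500
  Less exemption $96,000 → base $775,500
  $775,500 × 17% = $131,835

Excess of tentative minimum tax over regular income tax: $131,835 − $122,780 = $9,055.

$9,055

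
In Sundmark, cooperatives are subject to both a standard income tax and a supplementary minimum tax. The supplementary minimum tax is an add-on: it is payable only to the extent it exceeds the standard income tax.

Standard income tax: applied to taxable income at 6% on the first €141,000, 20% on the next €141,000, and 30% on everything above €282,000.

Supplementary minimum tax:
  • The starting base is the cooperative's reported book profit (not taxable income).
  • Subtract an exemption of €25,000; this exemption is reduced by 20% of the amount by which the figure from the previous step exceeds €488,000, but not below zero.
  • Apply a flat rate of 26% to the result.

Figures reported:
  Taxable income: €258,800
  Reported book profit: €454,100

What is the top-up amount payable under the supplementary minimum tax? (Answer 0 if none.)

€79,546

Supplementary minimum tax:
  Base (reported book profit): €454,100
  Exemption: €454,100 ≤ €488,000, so full €25,000 applies
  Base: €454,100 − €25,000 = €429,100
  €429,100 × 26% = €111,566

Standard income tax:
  €141,000 × 6% = €8,460
  €117,800 × 20% = €23,560
  → €32,020

Excess of supplementary minimum tax over standard income tax: €111,566 − €32,020 = €79,546.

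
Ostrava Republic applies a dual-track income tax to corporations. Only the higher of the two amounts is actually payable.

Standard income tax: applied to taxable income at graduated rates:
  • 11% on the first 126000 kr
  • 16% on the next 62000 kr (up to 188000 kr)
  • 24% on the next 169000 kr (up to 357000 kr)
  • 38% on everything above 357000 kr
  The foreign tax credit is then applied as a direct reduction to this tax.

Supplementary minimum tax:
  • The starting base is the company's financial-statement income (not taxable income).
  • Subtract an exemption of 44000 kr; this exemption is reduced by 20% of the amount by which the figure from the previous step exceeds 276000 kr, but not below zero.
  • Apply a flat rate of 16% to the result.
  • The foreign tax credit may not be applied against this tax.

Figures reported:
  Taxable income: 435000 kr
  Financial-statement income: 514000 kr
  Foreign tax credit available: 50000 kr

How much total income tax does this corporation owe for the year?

Supplementary minimum tax:
  Base (financial-statement income): 514000 kr
  Exemption: 20% × (514000 kr − 276000 kr) = 47600 kr ≥ 44000 kr, so the exemption is fully phased out
  Base: 514000 kr − 0 kr = 514000 kr
  514000 kr × 16% = 82240 kr

Standard income tax:
  126000 kr × 11% = 13860 kr
  62000 kr × 16% = 9920 kr
  169000 kr × 24% = 40560 kr
  78000 kr × 38% = 29640 kr
  → 93980 kr
  Less foreign tax credit 50000 kr → 43980 kr

82240 kr > 43980 kr, so the supplementary minimum tax is the binding amount.

82240 kr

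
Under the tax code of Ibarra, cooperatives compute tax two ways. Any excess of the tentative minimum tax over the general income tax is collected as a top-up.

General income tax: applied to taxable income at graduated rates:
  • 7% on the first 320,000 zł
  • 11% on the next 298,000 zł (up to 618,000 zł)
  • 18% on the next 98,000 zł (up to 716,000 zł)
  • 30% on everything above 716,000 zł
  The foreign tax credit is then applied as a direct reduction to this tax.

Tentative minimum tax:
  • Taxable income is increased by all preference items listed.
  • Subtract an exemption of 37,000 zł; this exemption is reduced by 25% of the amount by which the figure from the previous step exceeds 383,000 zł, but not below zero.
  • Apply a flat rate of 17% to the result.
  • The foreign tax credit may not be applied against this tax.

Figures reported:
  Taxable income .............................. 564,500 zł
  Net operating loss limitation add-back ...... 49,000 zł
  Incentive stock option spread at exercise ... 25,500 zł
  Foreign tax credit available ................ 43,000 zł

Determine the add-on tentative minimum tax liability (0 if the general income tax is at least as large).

General income tax:
  320,000 zł × 7% = 22,400 zł
  244,500 zł × 11% = 26,895 zł
  → 49,295 zł
  Less foreign tax credit 43,000 zł → 6,295 zł

Tentative minimum tax:
  Adjusted income: 564,500 zł + 49,000 zł + 25,500 zł = 639,000 zł
  Exemption: 25% × (639,000 zł − 383,000 zł) = 64,000 zł ≥ 37,000 zł, so the exemption is fully phased out
  Base: 639,000 zł − 0 zł = 639,000 zł
  639,000 zł × 17% = 108,630 zł

Excess of tentative minimum tax over general income tax: 108,630 zł − 6,295 zł = 102,335 zł.

102,335 zł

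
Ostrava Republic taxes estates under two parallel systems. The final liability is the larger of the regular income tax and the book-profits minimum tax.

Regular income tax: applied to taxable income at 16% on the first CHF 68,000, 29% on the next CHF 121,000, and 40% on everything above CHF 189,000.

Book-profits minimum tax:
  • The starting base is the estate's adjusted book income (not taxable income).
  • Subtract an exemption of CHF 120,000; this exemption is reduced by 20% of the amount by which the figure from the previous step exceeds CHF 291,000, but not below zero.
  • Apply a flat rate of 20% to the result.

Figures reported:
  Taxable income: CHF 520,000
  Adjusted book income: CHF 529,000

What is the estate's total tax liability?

Regular income tax:
  CHF 68,000 × 16% = CHF 10,880
  CHF 121,000 × 29% = CHF 35,090
  CHF 331,000 × 40% = CHF 132,400
  → CHF 178,370

Book-profits minimum tax:
  Base (adjusted book income): CHF 529,000
  Exemption: CHF 120,000 − 20% × (CHF 529,000 − CHF 291,000) = CHF 120,000 − CHF 47,600 = CHF 72,400
  Base: CHF 529,000 − CHF 72,400 = CHF 456,600
  CHF 456,600 × 20% = CHF 91,320

CHF 178,370 > CHF 91,320, so the regular income tax governs.

CHF 178,370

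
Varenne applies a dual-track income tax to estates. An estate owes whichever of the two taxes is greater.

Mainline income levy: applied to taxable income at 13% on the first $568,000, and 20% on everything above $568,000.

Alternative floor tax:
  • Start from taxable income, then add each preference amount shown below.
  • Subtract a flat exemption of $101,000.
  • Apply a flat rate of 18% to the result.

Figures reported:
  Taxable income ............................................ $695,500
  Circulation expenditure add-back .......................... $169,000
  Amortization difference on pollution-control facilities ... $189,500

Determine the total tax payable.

Mainline income levy:
  $568,000 × 13% = $73,840
  $127,500 × 20% = $25,500
  → $99,340

Alternative floor tax:
  Adjusted income: $695,500 + $169,000 + $189,500 = $1,054,000
  Less exemption $101,000 → base $953,000
  $953,000 × 18% = $171,540

$171,540 > $99,340, so the alternative floor tax is the binding amount.

$171,540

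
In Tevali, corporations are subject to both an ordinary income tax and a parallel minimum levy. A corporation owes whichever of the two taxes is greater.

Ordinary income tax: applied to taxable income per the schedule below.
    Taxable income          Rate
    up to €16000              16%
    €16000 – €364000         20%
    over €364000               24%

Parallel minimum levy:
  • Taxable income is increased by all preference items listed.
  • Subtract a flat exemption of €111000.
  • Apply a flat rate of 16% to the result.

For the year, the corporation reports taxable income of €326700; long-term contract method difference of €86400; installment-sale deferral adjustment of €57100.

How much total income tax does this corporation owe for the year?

Parallel minimum levy:
  Adjusted income: €326700 + €86400 + €57100 = €470200
  Less exemption €111000 → base €359200
  €359200 × 16% = €57472

Ordinary income tax:
  €16000 × 16% = €2560
  €310700 × 20% = €62140
  → €64700

€64700 > €57472, so the ordinary income tax governs.

€64700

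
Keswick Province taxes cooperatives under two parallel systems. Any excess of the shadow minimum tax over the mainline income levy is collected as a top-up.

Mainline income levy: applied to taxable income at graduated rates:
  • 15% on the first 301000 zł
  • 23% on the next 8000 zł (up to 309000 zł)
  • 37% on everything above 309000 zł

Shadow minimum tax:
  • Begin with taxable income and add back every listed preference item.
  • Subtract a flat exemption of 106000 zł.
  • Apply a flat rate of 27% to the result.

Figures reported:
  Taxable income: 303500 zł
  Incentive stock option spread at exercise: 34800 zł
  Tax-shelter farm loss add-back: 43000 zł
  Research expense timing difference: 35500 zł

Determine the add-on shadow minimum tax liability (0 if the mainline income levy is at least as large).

38191 zł

Shadow minimum tax:
  Adjusted income: 303500 zł + 34800 zł + 43000 zł + 35500 zł = 416800 zł
  Less exemption 106000 zł → base 310800 zł
  310800 zł × 27% = 83916 zł

Mainline income levy:
  301000 zł × 15% = 45150 zł
  2500 zł × 23% = 575 zł
  → 45725 zł

Excess of shadow minimum tax over mainline income levy: 83916 zł − 45725 zł = 38191 zł.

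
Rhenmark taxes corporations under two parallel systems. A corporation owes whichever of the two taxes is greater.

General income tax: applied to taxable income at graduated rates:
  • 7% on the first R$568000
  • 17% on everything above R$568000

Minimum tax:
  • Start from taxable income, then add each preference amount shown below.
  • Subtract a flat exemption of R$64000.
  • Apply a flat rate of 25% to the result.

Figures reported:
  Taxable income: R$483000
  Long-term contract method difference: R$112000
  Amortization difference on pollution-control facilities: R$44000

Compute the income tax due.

Minimum tax:
  Adjusted income: R$483000 + R$112000 + R$44000 = R$639000
  Less exemption R$64000 → base R$575000
  R$575000 × 25% = R$143750

General income tax:
  R$483000 × 7% = R$33810

R$143750 > R$33810, so the minimum tax is the binding amount.

R$143750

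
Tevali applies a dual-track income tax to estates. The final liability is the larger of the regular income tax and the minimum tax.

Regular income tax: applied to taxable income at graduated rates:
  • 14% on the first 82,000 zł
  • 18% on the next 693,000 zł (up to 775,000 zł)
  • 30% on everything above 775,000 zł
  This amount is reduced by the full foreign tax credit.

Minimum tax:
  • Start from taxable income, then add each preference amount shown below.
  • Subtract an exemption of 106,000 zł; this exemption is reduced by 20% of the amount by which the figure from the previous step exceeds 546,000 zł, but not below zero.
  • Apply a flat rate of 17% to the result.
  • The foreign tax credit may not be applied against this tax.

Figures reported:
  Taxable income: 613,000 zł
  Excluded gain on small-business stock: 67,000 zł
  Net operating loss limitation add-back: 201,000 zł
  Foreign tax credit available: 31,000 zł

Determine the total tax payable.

Regular income tax:
  82,000 zł × 14% = 11,480 zł
  531,000 zł × 18% = 95,580 zł
  → 107,060 zł
  Less foreign tax credit 31,000 zł → 76,060 zł

Minimum tax:
  Adjusted income: 613,000 zł + 67,000 zł + 201,000 zł = 881,000 zł
  Exemption: 106,000 zł − 20% × (881,000 zł − 546,000 zł) = 106,000 zł − 67,000 zł = 39,000 zł
  Base: 881,000 zł − 39,000 zł = 842,000 zł
  842,000 zł × 17% = 143,140 zł

143,140 zł > 76,060 zł, so the minimum tax is the binding amount.

143,140 zł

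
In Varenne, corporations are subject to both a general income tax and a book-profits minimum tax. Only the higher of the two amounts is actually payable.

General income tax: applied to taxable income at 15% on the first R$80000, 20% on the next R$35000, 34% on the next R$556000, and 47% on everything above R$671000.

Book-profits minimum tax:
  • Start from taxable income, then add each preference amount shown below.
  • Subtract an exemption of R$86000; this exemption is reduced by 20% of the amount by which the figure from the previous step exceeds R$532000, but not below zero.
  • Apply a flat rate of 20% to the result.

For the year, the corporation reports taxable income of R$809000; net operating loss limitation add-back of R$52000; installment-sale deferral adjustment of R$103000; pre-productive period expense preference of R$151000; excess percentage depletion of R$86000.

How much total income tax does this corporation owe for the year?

Book-profits minimum tax:
  Adjusted income: R$809000 + R$52000 + R$103000 + R$151000 + R$86000 = R$1201000
  Exemption: 20% × (R$1201000 − R$532000) = R$133800 ≥ R$86000, so the exemption is fully phased out
  Base: R$1201000 − R$0 = R$1201000
  R$1201000 × 20% = R$240200

General income tax:
  R$80000 × 15% = R$12000
  R$35000 × 20% = R$7000
  R$556000 × 34% = R$189040
  R$138000 × 47% = R$64860
  → R$272900

R$272900 > R$240200, so the general income tax governs.

R$272900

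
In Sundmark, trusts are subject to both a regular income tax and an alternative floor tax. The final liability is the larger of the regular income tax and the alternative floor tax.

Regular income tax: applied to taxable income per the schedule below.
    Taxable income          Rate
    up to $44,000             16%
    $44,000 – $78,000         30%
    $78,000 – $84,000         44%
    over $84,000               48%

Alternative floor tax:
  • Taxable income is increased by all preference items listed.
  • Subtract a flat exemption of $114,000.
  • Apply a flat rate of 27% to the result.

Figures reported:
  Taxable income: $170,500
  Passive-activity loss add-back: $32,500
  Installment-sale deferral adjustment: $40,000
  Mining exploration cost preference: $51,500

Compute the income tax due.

Alternative floor tax:
  Adjusted income: $170,500 + $32,500 + $40,000 + $51,500 = $294,500
  Less exemption $114,000 → base $180,500
  $180,500 × 27% = $48,735

Regular income tax:
  $44,000 × 16% = $7,040
  $34,000 × 30% = $10,200
  $6,000 × 44% = $2,640
  $86,500 × 48% = $41,520
  → $61,400

$61,400 > $48,735, so the regular income tax governs.

$61,400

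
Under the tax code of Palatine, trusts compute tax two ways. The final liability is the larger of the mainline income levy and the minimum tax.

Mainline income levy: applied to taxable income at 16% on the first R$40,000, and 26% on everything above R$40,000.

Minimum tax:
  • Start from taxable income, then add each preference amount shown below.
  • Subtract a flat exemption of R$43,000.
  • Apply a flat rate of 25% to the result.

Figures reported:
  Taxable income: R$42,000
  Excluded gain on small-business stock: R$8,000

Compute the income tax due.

R$6,920

Mainline income levy:
  R$40,000 × 16% = R$6,400
  R$2,000 × 26% = R$520
  → R$6,920

Minimum tax:
  Adjusted income: R$42,000 + R$8,000 = R$50,000
  Less exemption R$43,000 → base R$7,000
  R$7,000 × 25% = R$1,750

R$6,920 > R$1,750, so the mainline income levy governs.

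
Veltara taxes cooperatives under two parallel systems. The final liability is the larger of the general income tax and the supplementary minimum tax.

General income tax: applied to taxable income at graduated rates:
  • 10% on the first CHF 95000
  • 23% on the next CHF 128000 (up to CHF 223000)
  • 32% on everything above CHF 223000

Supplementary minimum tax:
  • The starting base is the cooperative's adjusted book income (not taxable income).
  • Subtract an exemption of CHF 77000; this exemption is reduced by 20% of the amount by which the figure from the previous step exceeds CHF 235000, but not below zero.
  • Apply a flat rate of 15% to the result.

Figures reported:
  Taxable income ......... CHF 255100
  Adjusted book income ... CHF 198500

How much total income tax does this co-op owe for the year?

General income tax:
  CHF 95000 × 10% = CHF 9500
  CHF 128000 × 23% = CHF 29440
  CHF 32100 × 32% = CHF 10272
  → CHF 49212

Supplementary minimum tax:
  Base (adjusted book income): CHF 198500
  Exemption: CHF 198500 ≤ CHF 235000, so full CHF 77000 applies
  Base: CHF 198500 − CHF 77000 = CHF 121500
  CHF 121500 × 15% = CHF 18225

CHF 49212 > CHF 18225, so the general income tax governs.

CHF 49212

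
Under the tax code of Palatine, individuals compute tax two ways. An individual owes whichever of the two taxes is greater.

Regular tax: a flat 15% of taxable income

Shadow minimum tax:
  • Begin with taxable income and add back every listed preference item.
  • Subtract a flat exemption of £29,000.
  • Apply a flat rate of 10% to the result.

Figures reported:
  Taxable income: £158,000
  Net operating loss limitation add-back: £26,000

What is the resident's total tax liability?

£23,700

Shadow minimum tax:
  Adjusted income: £158,000 + £26,000 = £184,000
  Less exemption £29,000 → base £155,000
  £155,000 × 10% = £15,500

Regular tax:
  £158,000 × 15% = £23,700

£23,700 > £15,500, so the regular tax governs.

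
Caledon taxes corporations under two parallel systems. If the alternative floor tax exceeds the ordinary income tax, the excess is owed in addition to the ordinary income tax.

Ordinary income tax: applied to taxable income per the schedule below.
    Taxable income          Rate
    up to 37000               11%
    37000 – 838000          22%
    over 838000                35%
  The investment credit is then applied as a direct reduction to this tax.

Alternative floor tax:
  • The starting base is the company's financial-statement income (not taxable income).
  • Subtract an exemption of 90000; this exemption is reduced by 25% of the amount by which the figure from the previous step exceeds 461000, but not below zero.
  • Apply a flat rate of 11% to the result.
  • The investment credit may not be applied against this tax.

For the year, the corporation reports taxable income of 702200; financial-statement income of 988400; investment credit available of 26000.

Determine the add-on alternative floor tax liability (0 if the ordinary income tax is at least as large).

Alternative floor tax:
  Base (financial-statement income): 988400
  Exemption: 25% × (988400 − 461000) = 131850 ≥ 90000, so the exemption is fully phased out
  Base: 988400 − 0 = 988400
  988400 × 11% = 108724

Ordinary income tax:
  37000 × 11% = 4070
  665200 × 22% = 146344
  → 150414
  Less investment credit 26000 → 124414

108724 ≤ 124414, so no add-on is due.

0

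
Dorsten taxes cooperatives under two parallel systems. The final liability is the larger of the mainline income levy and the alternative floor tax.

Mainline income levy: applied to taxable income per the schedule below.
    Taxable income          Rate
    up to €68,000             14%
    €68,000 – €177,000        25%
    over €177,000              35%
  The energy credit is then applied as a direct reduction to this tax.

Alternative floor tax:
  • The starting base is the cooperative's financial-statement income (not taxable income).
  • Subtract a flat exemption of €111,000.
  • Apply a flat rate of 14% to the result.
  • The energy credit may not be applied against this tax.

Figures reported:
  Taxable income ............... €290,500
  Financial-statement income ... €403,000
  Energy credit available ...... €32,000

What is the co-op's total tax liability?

€44,495

Alternative floor tax:
  Base (financial-statement income): €403,000
  Less exemption €111,000 → base €292,000
  €292,000 × 14% = €40,880

Mainline income levy:
  €68,000 × 14% = €9,520
  €109,000 × 25% = €27,250
  €113,500 × 35% = €39,725
  → €76,495
  Less energy credit €32,000 → €44,495

€44,495 > €40,880, so the mainline income levy governs.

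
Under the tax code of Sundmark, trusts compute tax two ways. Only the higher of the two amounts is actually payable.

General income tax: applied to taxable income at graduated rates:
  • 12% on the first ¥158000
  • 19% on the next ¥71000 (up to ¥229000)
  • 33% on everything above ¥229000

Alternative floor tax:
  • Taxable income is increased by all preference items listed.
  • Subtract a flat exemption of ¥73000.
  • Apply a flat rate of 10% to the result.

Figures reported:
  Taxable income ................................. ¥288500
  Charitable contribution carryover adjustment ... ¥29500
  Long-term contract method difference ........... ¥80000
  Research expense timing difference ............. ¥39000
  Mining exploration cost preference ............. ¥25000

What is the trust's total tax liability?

General income tax:
  ¥158000 × 12% = ¥18960
  ¥71000 × 19% = ¥13490
  ¥59500 × 33% = ¥19635
  → ¥52085

Alternative floor tax:
  Adjusted income: ¥288500 + ¥29500 + ¥80000 + ¥39000 + ¥25000 = ¥462000
  Less exemption ¥73000 → base ¥389000
  ¥389000 × 10% = ¥38900

¥52085 > ¥38900, so the general income tax governs.

¥52085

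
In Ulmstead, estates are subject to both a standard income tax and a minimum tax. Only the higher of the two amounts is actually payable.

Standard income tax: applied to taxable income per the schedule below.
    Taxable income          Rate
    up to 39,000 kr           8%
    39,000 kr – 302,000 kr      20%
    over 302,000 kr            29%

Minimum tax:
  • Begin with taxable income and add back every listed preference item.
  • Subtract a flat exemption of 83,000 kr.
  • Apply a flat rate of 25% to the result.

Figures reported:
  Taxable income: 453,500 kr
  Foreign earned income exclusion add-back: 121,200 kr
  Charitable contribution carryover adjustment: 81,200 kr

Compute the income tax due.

143,225 kr

Standard income tax:
  39,000 kr × 8% = 3,120 kr
  263,000 kr × 20% = 52,600 kr
  151,500 kr × 29% = 43,935 kr
  → 99,655 kr

Minimum tax:
  Adjusted income: 453,500 kr + 121,200 kr + 81,200 kr = 655,900 kr
  Less exemption 83,000 kr → base 572,900 kr
  572,900 kr × 25% = 143,225 kr

143,225 kr > 99,655 kr, so the minimum tax is the binding amount.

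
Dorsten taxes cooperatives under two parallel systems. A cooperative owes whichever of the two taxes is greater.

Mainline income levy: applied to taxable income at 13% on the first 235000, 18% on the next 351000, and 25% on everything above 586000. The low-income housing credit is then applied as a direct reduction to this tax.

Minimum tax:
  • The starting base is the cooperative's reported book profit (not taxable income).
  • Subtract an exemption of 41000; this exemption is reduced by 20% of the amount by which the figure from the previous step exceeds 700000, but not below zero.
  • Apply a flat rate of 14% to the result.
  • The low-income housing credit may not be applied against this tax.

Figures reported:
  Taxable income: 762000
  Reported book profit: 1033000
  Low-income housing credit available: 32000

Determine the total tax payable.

144620

Minimum tax:
  Base (reported book profit): 1033000
  Exemption: 20% × (1033000 − 700000) = 66600 ≥ 41000, so the exemption is fully phased out
  Base: 1033000 − 0 = 1033000
  1033000 × 14% = 144620

Mainline income levy:
  235000 × 13% = 30550
  351000 × 18% = 63180
  176000 × 25% = 44000
  → 137730
  Less low-income housing credit 32000 → 105730

144620 > 105730, so the minimum tax is the binding amount.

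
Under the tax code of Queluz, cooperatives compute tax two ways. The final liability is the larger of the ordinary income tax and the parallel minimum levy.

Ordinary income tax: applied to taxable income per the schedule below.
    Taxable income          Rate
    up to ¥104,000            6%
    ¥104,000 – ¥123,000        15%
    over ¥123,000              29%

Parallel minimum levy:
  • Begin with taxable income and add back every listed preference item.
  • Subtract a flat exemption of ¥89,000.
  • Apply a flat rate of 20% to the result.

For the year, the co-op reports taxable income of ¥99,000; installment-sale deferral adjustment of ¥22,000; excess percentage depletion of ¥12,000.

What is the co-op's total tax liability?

¥8,800

Parallel minimum levy:
  Adjusted income: ¥99,000 + ¥22,000 + ¥12,000 = ¥133,000
  Less exemption ¥89,000 → base ¥44,000
  ¥44,000 × 20% = ¥8,800

Ordinary income tax:
  ¥99,000 × 6% = ¥5,940

¥8,800 > ¥5,940, so the parallel minimum levy is the binding amount.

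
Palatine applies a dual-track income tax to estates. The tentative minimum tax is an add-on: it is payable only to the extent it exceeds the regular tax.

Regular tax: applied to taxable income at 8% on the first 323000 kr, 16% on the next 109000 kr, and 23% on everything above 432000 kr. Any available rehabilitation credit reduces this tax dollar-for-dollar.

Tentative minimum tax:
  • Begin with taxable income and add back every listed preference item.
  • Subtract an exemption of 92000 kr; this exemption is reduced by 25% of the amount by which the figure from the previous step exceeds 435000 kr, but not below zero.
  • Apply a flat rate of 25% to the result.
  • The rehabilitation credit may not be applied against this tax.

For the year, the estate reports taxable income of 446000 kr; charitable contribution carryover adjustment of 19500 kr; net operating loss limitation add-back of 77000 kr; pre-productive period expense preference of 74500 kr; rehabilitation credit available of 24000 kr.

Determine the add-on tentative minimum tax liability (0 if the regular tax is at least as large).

Tentative minimum tax:
  Adjusted income: 446000 kr + 19500 kr + 77000 kr + 74500 kr = 617000 kr
  Exemption: 92000 kr − 25% × (617000 kr − 435000 kr) = 92000 kr − 45500 kr = 46500 kr
  Base: 617000 kr − 46500 kr = 570500 kr
  570500 kr × 25% = 142625 kr

Regular tax:
  323000 kr × 8% = 25840 kr
  109000 kr × 16% = 17440 kr
  14000 kr × 23% = 3220 kr
  → 46500 kr
  Less rehabilitation credit 24000 kr → 22500 kr

Excess of tentative minimum tax over regular tax: 142625 kr − 22500 kr = 120125 kr.

120125 kr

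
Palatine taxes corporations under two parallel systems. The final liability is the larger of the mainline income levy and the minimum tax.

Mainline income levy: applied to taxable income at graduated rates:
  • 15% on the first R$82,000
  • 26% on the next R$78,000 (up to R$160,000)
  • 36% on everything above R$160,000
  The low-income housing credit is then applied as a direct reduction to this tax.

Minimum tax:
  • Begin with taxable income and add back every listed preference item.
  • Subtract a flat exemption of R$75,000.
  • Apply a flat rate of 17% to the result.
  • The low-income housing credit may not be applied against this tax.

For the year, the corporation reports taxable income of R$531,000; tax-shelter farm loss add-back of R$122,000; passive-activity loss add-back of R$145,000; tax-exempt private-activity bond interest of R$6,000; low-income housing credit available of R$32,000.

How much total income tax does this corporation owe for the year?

Minimum tax:
  Adjusted income: R$531,000 + R$122,000 + R$145,000 + R$6,000 = R$804,000
  Less exemption R$75,000 → base R$729,000
  R$729,000 × 17% = R$123,930

Mainline income levy:
  R$82,000 × 15% = R$12,300
  R$78,000 × 26% = R$20,280
  R$371,000 × 36% = R$133,560
  → R$166,140
  Less low-income housing credit R$32,000 → R$134,140

R$134,140 > R$123,930, so the mainline income levy governs.

R$134,140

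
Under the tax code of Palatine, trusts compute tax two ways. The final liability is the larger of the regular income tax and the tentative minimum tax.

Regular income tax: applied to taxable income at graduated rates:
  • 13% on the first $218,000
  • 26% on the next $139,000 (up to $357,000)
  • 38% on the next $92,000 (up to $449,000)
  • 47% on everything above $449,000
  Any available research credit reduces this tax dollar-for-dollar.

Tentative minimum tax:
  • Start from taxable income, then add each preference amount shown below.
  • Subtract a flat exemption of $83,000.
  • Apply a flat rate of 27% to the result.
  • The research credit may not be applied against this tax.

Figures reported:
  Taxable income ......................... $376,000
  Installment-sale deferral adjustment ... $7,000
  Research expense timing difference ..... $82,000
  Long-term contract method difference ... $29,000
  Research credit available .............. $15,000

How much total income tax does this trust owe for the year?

Tentative minimum tax:
  Adjusted income: $376,000 + $7,000 + $82,000 + $29,000 = $494,000
  Less exemption $83,000 → base $411,000
  $411,000 × 27% = $110,970

Regular income tax:
  $218,000 × 13% = $28,340
  $139,000 × 26% = $36,140
  $19,000 × 38% = $7,220
  → $71,700
  Less research credit $15,000 → $56,700

$110,970 > $56,700, so the tentative minimum tax is the binding amount.

$110,970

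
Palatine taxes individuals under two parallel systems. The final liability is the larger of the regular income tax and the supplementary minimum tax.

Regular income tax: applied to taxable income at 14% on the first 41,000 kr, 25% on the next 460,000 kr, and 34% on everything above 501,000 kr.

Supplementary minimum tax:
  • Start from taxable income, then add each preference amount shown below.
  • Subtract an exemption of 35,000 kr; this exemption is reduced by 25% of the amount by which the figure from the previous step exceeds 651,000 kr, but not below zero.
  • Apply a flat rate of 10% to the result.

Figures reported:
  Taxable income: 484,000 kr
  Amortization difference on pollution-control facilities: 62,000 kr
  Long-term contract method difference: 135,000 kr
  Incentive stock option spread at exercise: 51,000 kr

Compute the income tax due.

116,490 kr

Regular income tax:
  41,000 kr × 14% = 5,740 kr
  443,000 kr × 25% = 110,750 kr
  → 116,490 kr

Supplementary minimum tax:
  Adjusted income: 484,000 kr + 62,000 kr + 135,000 kr + 51,000 kr = 732,000 kr
  Exemption: 35,000 kr − 25% × (732,000 kr − 651,000 kr) = 35,000 kr − 20,250 kr = 14,750 kr
  Base: 732,000 kr − 14,750 kr = 717,250 kr
  717,250 kr × 10% = 71,725 kr

116,490 kr > 71,725 kr, so the regular income tax governs.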